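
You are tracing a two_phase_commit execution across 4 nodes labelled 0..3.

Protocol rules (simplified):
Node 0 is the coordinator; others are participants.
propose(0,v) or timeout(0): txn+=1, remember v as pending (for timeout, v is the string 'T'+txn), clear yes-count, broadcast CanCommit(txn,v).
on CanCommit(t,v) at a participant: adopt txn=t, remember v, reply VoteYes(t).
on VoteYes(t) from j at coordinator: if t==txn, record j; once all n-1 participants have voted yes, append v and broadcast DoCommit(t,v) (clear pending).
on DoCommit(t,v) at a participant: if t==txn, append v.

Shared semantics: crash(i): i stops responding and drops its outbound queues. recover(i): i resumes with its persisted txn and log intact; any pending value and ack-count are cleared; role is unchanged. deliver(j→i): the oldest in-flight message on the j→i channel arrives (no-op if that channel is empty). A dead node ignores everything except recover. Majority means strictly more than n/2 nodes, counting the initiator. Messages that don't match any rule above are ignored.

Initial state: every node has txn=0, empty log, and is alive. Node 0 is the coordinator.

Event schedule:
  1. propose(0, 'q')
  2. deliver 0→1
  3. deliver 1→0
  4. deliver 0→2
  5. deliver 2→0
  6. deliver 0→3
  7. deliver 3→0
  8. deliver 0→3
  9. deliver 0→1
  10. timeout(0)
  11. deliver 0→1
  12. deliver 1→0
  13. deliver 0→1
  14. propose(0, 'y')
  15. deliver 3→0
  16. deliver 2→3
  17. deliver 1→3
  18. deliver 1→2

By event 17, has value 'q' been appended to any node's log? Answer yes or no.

yes

1. propose(0,'q'):  <0:coor t1 ->
2. deliver 0→1:  <1:part t1 ->
3. deliver 1→0:  nop
4. deliver 0→2:  <2:part t1 ->
5. deliver 2→0:  nop
6. deliver 0→3:  <3:part t1 ->
7. deliver 3→0:  <0:coor t1 q>
8. deliver 0→3:  <3:part t1 q>
9. deliver 0→1:  <1:part t1 q>
10. timeout(0):  <0:coor t2 q>
11. deliver 0→1:  <1:part t2 q>
12. deliver 1→0:  nop
13. deliver 0→1:  nop
14. propose(0,'y'):  <0:coor t3 q>
15. deliver 3→0:  nop
16. deliver 2→3:  nop
17. deliver 1→3:  nop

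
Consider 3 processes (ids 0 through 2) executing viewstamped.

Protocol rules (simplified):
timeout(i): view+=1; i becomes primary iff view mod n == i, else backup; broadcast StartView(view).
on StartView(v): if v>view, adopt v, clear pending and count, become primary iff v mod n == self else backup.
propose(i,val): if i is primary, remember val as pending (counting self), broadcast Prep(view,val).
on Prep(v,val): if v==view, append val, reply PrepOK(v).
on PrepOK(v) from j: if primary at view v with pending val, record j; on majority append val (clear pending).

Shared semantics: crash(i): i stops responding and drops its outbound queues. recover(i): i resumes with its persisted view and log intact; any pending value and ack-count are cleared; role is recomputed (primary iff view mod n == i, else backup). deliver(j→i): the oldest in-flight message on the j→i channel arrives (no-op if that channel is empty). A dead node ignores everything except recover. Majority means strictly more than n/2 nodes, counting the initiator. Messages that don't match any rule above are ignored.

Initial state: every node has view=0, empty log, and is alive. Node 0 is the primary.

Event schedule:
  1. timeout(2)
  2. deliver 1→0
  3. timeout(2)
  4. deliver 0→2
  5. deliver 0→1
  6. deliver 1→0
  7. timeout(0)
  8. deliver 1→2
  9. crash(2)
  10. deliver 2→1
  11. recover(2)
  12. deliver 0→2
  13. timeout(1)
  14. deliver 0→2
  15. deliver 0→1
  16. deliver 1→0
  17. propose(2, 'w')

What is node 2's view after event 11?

step 1 timeout(2): 2={back,v=1,log=-}
step 2 deliver 1→0: —
step 3 timeout(2): 2={prim,v=2,log=-}
step 4 deliver 0→2: —
step 5 deliver 0→1: —
step 6 deliver 1→0: —
step 7 timeout(0): 0={back,v=1,log=-}
step 8 deliver 1→2: —
step 9 crash(2): 2={✗prim,v=2,log=-}
step 10 deliver 2→1: —
step 11 recover(2): 2={prim,v=2,log=-}

2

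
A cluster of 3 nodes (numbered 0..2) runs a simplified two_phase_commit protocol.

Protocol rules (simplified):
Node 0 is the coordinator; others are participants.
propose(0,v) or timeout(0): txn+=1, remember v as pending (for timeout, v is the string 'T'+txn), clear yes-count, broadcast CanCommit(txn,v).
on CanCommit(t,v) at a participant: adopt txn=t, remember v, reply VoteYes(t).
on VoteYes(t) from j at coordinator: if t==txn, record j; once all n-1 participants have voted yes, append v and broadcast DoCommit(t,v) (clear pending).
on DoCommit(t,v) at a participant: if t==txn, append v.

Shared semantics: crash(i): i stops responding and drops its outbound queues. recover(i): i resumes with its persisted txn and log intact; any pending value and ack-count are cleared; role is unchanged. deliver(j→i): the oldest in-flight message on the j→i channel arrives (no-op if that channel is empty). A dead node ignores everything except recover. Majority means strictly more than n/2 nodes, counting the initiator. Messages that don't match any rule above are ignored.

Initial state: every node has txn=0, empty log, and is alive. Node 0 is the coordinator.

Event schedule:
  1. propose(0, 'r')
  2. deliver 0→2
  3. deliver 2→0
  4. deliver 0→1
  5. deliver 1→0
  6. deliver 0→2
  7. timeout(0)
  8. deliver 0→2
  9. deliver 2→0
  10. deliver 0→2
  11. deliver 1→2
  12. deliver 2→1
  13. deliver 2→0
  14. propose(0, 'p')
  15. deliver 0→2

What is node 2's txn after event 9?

[1] propose(0,'r') → N0(coor t1 [-])
[2] deliver 0→2 → N2(part t1 [-])
[3] deliver 2→0 → ∅
[4] deliver 0→1 → N1(part t1 [-])
[5] deliver 1→0 → N0(coor t1 [r])
[6] deliver 0→2 → N2(part t1 [r])
[7] timeout(0) → N0(coor t2 [r])
[8] deliver 0→2 → N2(part t2 [r])
[9] deliver 2→0 → ∅

2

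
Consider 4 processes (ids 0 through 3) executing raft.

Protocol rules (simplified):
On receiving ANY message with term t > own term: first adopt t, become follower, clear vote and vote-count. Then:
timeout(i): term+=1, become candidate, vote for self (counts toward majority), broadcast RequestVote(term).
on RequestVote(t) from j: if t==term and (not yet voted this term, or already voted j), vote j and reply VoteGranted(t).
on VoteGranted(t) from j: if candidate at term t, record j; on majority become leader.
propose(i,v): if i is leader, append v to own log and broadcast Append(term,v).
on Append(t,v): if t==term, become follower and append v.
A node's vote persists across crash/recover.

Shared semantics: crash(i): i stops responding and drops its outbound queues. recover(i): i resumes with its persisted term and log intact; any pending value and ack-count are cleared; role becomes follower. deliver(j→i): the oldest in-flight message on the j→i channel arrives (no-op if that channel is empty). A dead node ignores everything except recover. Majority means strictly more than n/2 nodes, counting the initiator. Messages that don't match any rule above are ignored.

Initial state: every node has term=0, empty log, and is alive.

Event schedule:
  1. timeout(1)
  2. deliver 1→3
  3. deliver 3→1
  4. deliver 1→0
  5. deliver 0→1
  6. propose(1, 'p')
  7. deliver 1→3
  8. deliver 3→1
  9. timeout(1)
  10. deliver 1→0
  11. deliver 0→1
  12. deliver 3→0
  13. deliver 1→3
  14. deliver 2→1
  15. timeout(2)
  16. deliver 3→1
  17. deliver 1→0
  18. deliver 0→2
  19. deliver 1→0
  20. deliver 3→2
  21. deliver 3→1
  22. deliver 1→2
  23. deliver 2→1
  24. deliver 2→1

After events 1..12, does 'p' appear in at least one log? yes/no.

yes

e1 timeout(1): 1[cand,t=1,-]
e2 deliver 1→3: 3[foll,t=1,-]
e3 deliver 3→1: ·
e4 deliver 1→0: 0[foll,t=1,-]
e5 deliver 0→1: 1[lead,t=1,-]
e6 propose(1,'p'): 1[lead,t=1,p]
e7 deliver 1→3: 3[foll,t=1,p]
e8 deliver 3→1: ·
e9 timeout(1): 1[cand,t=2,p]
e10 deliver 1→0: 0[foll,t=1,p]
e11 deliver 0→1: ·
e12 deliver 3→0: ·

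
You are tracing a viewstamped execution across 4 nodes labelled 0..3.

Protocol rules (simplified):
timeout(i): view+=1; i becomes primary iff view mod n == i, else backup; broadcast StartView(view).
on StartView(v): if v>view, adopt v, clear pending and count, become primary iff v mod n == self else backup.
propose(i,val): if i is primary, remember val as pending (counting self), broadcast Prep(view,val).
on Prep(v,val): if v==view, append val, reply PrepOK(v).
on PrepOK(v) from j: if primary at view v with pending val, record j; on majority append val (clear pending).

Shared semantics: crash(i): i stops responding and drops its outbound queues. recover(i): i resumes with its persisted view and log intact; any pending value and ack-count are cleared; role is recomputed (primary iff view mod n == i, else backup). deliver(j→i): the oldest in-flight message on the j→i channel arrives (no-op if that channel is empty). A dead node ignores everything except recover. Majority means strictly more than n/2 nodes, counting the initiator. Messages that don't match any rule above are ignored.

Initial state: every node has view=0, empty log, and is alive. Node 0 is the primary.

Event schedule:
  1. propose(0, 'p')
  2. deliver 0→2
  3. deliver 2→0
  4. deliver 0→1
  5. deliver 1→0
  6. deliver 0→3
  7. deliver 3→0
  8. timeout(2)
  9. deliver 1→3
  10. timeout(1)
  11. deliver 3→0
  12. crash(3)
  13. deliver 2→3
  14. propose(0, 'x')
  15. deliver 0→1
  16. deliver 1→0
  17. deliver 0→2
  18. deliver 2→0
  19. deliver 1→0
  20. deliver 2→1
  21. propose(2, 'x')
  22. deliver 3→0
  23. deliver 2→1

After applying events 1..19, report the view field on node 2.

1

1. propose(0,'p'):  nop
2. deliver 0→2:  <2:back v0 p>
3. deliver 2→0:  nop
4. deliver 0→1:  <1:back v0 p>
5. deliver 1→0:  <0:prim v0 p>
6. deliver 0→3:  <3:back v0 p>
7. deliver 3→0:  nop
8. timeout(2):  <2:back v1 p>
9. deliver 1→3:  nop
10. timeout(1):  <1:prim v1 p>
11. deliver 3→0:  nop
12. crash(3):  <3:✗back v0 p>
13. deliver 2→3:  nop
14. propose(0,'x'):  nop
15. deliver 0→1:  nop
16. deliver 1→0:  <0:back v1 p>
17. deliver 0→2:  nop
18. deliver 2→0:  nop
19. deliver 1→0:  nop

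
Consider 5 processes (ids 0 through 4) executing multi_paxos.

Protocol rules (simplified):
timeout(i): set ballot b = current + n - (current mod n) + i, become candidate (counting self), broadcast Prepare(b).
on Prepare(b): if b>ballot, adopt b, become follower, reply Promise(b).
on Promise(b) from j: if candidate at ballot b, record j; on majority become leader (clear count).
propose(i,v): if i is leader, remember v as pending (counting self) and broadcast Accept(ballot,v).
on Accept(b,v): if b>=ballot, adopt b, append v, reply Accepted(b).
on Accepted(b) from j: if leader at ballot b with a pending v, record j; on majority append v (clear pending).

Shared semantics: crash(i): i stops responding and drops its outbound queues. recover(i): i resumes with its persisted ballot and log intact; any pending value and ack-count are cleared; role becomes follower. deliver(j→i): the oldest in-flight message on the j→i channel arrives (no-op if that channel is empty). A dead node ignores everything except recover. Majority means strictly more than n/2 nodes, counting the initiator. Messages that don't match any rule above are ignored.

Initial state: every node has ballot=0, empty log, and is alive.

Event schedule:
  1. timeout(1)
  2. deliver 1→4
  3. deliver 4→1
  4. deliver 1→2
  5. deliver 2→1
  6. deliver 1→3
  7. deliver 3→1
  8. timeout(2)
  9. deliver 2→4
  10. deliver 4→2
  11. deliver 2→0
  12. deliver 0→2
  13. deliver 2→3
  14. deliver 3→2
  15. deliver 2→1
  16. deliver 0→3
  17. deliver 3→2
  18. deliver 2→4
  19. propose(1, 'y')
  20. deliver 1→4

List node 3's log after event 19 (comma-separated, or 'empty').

e1 timeout(1): 1[cand,b=6,-]
e2 deliver 1→4: 4[foll,b=6,-]
e3 deliver 4→1: ·
e4 deliver 1→2: 2[foll,b=6,-]
e5 deliver 2→1: 1[lead,b=6,-]
e6 deliver 1→3: 3[foll,b=6,-]
e7 deliver 3→1: ·
e8 timeout(2): 2[cand,b=12,-]
e9 deliver 2→4: 4[foll,b=12,-]
e10 deliver 4→2: ·
e11 deliver 2→0: 0[foll,b=12,-]
e12 deliver 0→2: 2[lead,b=12,-]
e13 deliver 2→3: 3[foll,b=12,-]
e14 deliver 3→2: ·
e15 deliver 2→1: 1[foll,b=12,-]
e16 deliver 0→3: ·
e17 deliver 3→2: ·
e18 deliver 2→4: ·
e19 propose(1,'y'): ·

empty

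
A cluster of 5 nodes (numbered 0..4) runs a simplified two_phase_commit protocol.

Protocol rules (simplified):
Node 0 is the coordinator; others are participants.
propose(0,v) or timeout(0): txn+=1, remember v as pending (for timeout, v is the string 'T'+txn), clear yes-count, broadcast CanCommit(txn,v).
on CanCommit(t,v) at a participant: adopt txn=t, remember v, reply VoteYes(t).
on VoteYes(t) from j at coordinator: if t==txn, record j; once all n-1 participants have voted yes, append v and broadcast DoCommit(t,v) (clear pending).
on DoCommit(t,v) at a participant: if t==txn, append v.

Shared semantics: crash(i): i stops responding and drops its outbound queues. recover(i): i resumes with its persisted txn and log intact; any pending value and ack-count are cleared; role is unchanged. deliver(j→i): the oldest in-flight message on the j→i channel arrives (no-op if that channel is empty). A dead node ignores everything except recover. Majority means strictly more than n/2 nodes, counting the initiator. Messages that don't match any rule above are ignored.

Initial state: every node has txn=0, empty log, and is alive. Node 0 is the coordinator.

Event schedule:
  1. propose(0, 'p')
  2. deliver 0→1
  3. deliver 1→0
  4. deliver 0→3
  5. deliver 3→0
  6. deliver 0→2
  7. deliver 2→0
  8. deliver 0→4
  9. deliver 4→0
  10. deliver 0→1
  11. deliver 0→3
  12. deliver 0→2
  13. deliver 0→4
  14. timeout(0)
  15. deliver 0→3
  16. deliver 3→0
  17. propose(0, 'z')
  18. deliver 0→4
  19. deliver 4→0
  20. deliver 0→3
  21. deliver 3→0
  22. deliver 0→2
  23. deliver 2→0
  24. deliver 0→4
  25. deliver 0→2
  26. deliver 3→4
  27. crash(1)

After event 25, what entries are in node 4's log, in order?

p

after 1 — propose(0,'p'): n0:coor/t1/[-]
after 2 — deliver 0→1: n1:part/t1/[-]
after 3 — deliver 1→0: ·
after 4 — deliver 0→3: n3:part/t1/[-]
after 5 — deliver 3→0: ·
after 6 — deliver 0→2: n2:part/t1/[-]
after 7 — deliver 2→0: ·
after 8 — deliver 0→4: n4:part/t1/[-]
after 9 — deliver 4→0: n0:coor/t1/[p]
after 10 — deliver 0→1: n1:part/t1/[p]
after 11 — deliver 0→3: n3:part/t1/[p]
after 12 — deliver 0→2: n2:part/t1/[p]
after 13 — deliver 0→4: n4:part/t1/[p]
after 14 — timeout(0): n0:coor/t2/[p]
after 15 — deliver 0→3: n3:part/t2/[p]
after 16 — deliver 3→0: ·
after 17 — propose(0,'z'): n0:coor/t3/[p]
after 18 — deliver 0→4: n4:part/t2/[p]
after 19 — deliver 4→0: ·
after 20 — deliver 0→3: n3:part/t3/[p]
after 21 — deliver 3→0: ·
after 22 — deliver 0→2: n2:part/t2/[p]
after 23 — deliver 2→0: ·
after 24 — deliver 0→4: n4:part/t3/[p]
after 25 — deliver 0→2: n2:part/t3/[p]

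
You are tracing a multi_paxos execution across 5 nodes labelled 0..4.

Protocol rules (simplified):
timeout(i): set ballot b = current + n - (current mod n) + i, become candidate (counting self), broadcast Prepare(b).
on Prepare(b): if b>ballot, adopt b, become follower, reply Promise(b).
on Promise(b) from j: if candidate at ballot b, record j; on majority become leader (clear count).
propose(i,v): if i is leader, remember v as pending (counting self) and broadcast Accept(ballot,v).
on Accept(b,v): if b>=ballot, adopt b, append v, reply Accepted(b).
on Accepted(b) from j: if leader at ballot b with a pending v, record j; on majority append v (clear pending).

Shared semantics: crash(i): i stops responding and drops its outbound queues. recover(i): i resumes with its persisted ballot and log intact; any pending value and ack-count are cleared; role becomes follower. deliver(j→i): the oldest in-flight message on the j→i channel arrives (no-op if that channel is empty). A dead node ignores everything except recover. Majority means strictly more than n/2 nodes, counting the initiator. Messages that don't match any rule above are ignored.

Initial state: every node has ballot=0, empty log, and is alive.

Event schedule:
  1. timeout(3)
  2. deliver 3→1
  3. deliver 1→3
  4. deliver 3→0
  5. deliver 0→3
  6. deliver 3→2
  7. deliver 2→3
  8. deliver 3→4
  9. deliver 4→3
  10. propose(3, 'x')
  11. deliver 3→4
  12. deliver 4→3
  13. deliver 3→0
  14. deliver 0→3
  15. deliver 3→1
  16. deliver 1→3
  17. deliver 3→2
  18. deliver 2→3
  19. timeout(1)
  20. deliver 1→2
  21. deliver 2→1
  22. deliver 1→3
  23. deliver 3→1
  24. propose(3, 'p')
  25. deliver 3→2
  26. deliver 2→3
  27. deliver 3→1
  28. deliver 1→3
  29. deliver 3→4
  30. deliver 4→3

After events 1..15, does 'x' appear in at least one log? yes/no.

yes

after 1 — timeout(3): n3:cand/b8/[-]
after 2 — deliver 3→1: n1:foll/b8/[-]
after 3 — deliver 1→3: ·
after 4 — deliver 3→0: n0:foll/b8/[-]
after 5 — deliver 0→3: n3:lead/b8/[-]
after 6 — deliver 3→2: n2:foll/b8/[-]
after 7 — deliver 2→3: ·
after 8 — deliver 3→4: n4:foll/b8/[-]
after 9 — deliver 4→3: ·
after 10 — propose(3,'x'): ·
after 11 — deliver 3→4: n4:foll/b8/[x]
after 12 — deliver 4→3: ·
after 13 — deliver 3→0: n0:foll/b8/[x]
after 14 — deliver 0→3: n3:lead/b8/[x]
after 15 — deliver 3→1: n1:foll/b8/[x]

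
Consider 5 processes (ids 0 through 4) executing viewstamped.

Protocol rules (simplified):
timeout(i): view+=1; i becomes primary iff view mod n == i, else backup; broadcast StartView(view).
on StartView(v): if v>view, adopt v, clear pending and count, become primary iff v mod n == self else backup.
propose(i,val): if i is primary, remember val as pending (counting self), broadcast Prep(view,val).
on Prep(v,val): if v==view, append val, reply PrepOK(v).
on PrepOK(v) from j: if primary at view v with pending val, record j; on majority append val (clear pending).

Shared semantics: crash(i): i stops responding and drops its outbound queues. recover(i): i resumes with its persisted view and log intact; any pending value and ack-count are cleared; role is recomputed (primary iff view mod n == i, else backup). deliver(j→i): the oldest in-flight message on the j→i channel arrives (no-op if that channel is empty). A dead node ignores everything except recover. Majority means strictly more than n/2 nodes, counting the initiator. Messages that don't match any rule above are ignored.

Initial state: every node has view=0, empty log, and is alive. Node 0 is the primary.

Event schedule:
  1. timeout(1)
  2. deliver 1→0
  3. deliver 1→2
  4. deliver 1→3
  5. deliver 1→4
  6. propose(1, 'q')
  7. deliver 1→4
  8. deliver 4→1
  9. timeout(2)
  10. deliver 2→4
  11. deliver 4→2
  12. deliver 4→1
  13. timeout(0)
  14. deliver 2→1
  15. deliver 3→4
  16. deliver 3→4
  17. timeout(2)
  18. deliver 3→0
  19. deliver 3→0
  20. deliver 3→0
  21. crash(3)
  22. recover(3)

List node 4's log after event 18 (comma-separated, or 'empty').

[1] timeout(1) → N1(prim v1 [-])
[2] deliver 1→0 → N0(back v1 [-])
[3] deliver 1→2 → N2(back v1 [-])
[4] deliver 1→3 → N3(back v1 [-])
[5] deliver 1→4 → N4(back v1 [-])
[6] propose(1,'q') → ∅
[7] deliver 1→4 → N4(back v1 [q])
[8] deliver 4→1 → ∅
[9] timeout(2) → N2(prim v2 [-])
[10] deliver 2→4 → N4(back v2 [q])
[11] deliver 4→2 → ∅
[12] deliver 4→1 → ∅
[13] timeout(0) → N0(back v2 [-])
[14] deliver 2→1 → N1(back v2 [-])
[15] deliver 3→4 → ∅
[16] deliver 3→4 → ∅
[17] timeout(2) → N2(back v3 [-])
[18] deliver 3→0 → ∅

q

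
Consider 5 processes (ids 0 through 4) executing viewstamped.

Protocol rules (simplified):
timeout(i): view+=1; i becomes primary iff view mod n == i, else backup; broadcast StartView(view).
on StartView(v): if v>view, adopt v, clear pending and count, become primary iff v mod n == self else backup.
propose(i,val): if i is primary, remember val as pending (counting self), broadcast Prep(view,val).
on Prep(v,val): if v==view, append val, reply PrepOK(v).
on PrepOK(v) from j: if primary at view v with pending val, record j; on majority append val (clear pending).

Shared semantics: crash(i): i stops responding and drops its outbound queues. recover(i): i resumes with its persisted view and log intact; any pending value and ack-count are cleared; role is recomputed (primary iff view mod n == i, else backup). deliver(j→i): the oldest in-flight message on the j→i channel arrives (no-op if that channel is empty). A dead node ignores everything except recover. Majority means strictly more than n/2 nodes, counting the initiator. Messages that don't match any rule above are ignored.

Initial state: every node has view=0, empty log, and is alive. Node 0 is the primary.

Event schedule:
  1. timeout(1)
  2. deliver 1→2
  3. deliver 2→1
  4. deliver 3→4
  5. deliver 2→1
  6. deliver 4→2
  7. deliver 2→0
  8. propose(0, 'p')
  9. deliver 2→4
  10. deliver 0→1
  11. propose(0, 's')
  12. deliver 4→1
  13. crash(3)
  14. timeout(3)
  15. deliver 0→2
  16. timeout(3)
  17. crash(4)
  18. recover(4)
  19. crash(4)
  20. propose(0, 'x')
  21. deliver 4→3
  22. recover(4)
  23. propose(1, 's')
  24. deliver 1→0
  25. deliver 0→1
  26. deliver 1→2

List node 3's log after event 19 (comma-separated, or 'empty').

after 1 — timeout(1): n1:prim/v1/[-]
after 2 — deliver 1→2: n2:back/v1/[-]
after 3 — deliver 2→1: ·
after 4 — deliver 3→4: ·
after 5 — deliver 2→1: ·
after 6 — deliver 4→2: ·
after 7 — deliver 2→0: ·
after 8 — propose(0,'p'): ·
after 9 — deliver 2→4: ·
after 10 — deliver 0→1: ·
after 11 — propose(0,'s'): ·
after 12 — deliver 4→1: ·
after 13 — crash(3): n3:✗back/v0/[-]
after 14 — timeout(3): ·
after 15 — deliver 0→2: ·
after 16 — timeout(3): ·
after 17 — crash(4): n4:✗back/v0/[-]
after 18 — recover(4): n4:back/v0/[-]
after 19 — crash(4): n4:✗back/v0/[-]

empty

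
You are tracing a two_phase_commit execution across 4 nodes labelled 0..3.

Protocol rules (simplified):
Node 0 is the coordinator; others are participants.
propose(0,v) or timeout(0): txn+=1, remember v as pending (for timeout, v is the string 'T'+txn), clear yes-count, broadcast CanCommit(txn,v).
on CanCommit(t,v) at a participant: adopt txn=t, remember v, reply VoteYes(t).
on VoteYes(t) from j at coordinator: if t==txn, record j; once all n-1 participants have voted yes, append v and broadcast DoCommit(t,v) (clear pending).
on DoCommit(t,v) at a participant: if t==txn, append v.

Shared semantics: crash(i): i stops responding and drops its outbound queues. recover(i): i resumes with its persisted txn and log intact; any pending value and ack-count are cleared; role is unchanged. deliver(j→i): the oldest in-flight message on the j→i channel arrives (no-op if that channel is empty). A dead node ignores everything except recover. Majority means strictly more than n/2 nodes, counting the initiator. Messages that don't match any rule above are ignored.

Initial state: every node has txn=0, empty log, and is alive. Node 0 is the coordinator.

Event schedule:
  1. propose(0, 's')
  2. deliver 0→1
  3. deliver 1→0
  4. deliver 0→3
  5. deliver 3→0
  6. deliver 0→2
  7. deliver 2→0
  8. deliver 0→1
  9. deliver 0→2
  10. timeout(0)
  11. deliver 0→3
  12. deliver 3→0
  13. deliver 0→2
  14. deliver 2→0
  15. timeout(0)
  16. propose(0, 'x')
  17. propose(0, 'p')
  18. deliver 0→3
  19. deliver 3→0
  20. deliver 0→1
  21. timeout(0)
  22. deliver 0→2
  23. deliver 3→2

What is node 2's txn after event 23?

3

e1 propose(0,'s'): 0[coor,t=1,-]
e2 deliver 0→1: 1[part,t=1,-]
e3 deliver 1→0: ·
e4 deliver 0→3: 3[part,t=1,-]
e5 deliver 3→0: ·
e6 deliver 0→2: 2[part,t=1,-]
e7 deliver 2→0: 0[coor,t=1,s]
e8 deliver 0→1: 1[part,t=1,s]
e9 deliver 0→2: 2[part,t=1,s]
e10 timeout(0): 0[coor,t=2,s]
e11 deliver 0→3: 3[part,t=1,s]
e12 deliver 3→0: ·
e13 deliver 0→2: 2[part,t=2,s]
e14 deliver 2→0: ·
e15 timeout(0): 0[coor,t=3,s]
e16 propose(0,'x'): 0[coor,t=4,s]
e17 propose(0,'p'): 0[coor,t=5,s]
e18 deliver 0→3: 3[part,t=2,s]
e19 deliver 3→0: ·
e20 deliver 0→1: 1[part,t=2,s]
e21 timeout(0): 0[coor,t=6,s]
e22 deliver 0→2: 2[part,t=3,s]
e23 deliver 3→2: ·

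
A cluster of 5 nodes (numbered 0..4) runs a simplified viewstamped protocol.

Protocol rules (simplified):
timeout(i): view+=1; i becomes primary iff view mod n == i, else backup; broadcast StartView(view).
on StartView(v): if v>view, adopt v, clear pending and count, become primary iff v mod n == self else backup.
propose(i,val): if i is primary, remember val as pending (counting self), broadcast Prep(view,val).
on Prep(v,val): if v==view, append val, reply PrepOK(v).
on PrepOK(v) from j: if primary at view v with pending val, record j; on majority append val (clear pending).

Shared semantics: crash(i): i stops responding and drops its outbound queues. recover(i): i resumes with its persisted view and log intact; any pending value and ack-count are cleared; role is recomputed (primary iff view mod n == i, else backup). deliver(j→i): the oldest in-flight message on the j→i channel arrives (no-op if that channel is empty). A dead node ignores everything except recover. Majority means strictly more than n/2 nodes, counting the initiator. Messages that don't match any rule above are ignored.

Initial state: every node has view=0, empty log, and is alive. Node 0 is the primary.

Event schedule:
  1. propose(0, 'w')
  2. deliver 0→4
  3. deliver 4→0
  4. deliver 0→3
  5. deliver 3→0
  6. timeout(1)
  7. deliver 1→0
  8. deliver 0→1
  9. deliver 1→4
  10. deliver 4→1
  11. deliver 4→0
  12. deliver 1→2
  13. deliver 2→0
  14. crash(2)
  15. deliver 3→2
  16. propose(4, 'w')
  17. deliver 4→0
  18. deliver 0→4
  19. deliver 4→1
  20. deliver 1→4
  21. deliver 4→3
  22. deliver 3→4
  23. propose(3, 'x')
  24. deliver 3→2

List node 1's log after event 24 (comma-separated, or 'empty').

empty

step 1 propose(0,'w'): —
step 2 deliver 0→4: 4={back,v=0,log=w}
step 3 deliver 4→0: —
step 4 deliver 0→3: 3={back,v=0,log=w}
step 5 deliver 3→0: 0={prim,v=0,log=w}
step 6 timeout(1): 1={prim,v=1,log=-}
step 7 deliver 1→0: 0={back,v=1,log=w}
step 8 deliver 0→1: —
step 9 deliver 1→4: 4={back,v=1,log=w}
step 10 deliver 4→1: —
step 11 deliver 4→0: —
step 12 deliver 1→2: 2={back,v=1,log=-}
step 13 deliver 2→0: —
step 14 crash(2): 2={✗back,v=1,log=-}
step 15 deliver 3→2: —
step 16 propose(4,'w'): —
step 17 deliver 4→0: —
step 18 deliver 0→4: —
step 19 deliver 4→1: —
step 20 deliver 1→4: —
step 21 deliver 4→3: —
step 22 deliver 3→4: —
step 23 propose(3,'x'): —
step 24 deliver 3→2: —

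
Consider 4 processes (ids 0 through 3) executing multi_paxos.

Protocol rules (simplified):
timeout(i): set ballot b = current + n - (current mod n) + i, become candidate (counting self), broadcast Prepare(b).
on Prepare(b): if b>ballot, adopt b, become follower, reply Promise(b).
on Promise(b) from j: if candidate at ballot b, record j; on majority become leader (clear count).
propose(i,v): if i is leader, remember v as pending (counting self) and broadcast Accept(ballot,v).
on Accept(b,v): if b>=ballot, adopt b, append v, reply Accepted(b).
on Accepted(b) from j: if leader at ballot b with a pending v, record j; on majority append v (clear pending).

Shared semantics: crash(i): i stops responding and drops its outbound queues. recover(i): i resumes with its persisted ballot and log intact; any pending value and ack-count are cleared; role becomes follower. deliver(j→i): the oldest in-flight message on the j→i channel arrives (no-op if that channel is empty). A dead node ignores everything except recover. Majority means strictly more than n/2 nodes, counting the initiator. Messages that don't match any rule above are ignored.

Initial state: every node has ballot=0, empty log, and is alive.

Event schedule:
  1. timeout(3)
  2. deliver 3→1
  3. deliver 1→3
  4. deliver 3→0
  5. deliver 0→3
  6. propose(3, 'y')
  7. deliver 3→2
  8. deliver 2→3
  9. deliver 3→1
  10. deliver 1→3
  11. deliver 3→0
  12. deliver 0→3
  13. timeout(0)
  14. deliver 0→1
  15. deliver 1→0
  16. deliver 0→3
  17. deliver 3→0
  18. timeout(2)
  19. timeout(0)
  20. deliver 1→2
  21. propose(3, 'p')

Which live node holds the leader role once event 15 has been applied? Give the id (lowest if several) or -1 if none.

e1 timeout(3): 3[cand,b=7,-]
e2 deliver 3→1: 1[foll,b=7,-]
e3 deliver 1→3: ·
e4 deliver 3→0: 0[foll,b=7,-]
e5 deliver 0→3: 3[lead,b=7,-]
e6 propose(3,'y'): ·
e7 deliver 3→2: 2[foll,b=7,-]
e8 deliver 2→3: ·
e9 deliver 3→1: 1[foll,b=7,y]
e10 deliver 1→3: ·
e11 deliver 3→0: 0[foll,b=7,y]
e12 deliver 0→3: 3[lead,b=7,y]
e13 timeout(0): 0[cand,b=8,y]
e14 deliver 0→1: 1[foll,b=8,y]
e15 deliver 1→0: ·

3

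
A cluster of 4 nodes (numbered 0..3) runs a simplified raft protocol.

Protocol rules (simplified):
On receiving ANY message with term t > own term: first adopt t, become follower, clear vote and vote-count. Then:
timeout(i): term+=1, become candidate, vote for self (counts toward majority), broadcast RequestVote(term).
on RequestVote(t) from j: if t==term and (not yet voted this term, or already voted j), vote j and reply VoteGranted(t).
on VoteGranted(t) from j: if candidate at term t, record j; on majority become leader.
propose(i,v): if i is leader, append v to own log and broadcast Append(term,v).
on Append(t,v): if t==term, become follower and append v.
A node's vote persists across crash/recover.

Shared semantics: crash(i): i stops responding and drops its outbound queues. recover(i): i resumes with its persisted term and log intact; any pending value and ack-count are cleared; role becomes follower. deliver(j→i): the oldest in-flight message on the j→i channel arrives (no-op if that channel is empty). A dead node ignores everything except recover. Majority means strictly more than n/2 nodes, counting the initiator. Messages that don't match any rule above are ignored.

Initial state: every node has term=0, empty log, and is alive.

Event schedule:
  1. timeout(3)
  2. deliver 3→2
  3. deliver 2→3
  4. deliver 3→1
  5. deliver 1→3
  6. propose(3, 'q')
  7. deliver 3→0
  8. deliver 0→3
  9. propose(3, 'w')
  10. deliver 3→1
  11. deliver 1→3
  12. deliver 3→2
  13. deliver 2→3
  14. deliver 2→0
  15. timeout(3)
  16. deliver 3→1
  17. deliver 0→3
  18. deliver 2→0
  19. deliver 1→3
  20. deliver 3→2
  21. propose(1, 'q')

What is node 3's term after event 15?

2

1. timeout(3):  <3:cand t1 ->
2. deliver 3→2:  <2:foll t1 ->
3. deliver 2→3:  nop
4. deliver 3→1:  <1:foll t1 ->
5. deliver 1→3:  <3:lead t1 ->
6. propose(3,'q'):  <3:lead t1 q>
7. deliver 3→0:  <0:foll t1 ->
8. deliver 0→3:  nop
9. propose(3,'w'):  <3:lead t1 q,w>
10. deliver 3→1:  <1:foll t1 q>
11. deliver 1→3:  nop
12. deliver 3→2:  <2:foll t1 q>
13. deliver 2→3:  nop
14. deliver 2→0:  nop
15. timeout(3):  <3:cand t2 q,w>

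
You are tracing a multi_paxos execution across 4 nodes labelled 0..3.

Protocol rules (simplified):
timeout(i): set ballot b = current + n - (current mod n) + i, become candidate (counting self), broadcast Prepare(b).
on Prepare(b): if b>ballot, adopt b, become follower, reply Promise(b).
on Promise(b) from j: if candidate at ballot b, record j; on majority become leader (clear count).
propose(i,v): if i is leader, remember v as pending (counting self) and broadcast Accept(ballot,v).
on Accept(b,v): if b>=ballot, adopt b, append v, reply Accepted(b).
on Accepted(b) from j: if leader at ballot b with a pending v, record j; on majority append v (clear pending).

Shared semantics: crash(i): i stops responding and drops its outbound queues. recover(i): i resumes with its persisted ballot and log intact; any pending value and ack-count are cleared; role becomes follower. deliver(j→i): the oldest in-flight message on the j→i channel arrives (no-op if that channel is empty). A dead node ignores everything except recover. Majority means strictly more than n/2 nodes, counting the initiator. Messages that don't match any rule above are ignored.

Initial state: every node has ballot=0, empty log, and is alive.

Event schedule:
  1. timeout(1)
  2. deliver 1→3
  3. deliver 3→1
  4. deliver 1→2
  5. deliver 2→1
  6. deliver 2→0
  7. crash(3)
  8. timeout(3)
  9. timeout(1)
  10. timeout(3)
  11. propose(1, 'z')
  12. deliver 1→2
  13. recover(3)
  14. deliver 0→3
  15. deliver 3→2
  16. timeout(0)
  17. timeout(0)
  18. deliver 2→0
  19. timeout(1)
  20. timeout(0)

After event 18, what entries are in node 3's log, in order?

after 1 — timeout(1): n1:cand/b5/[-]
after 2 — deliver 1→3: n3:foll/b5/[-]
after 3 — deliver 3→1: ·
after 4 — deliver 1→2: n2:foll/b5/[-]
after 5 — deliver 2→1: n1:lead/b5/[-]
after 6 — deliver 2→0: ·
after 7 — crash(3): n3:✗foll/b5/[-]
after 8 — timeout(3): ·
after 9 — timeout(1): n1:cand/b9/[-]
after 10 — timeout(3): ·
after 11 — propose(1,'z'): ·
after 12 — deliver 1→2: n2:foll/b9/[-]
after 13 — recover(3): n3:foll/b5/[-]
after 14 — deliver 0→3: ·
after 15 — deliver 3→2: ·
after 16 — timeout(0): n0:cand/b4/[-]
after 17 — timeout(0): n0:cand/b8/[-]
after 18 — deliver 2→0: ·

empty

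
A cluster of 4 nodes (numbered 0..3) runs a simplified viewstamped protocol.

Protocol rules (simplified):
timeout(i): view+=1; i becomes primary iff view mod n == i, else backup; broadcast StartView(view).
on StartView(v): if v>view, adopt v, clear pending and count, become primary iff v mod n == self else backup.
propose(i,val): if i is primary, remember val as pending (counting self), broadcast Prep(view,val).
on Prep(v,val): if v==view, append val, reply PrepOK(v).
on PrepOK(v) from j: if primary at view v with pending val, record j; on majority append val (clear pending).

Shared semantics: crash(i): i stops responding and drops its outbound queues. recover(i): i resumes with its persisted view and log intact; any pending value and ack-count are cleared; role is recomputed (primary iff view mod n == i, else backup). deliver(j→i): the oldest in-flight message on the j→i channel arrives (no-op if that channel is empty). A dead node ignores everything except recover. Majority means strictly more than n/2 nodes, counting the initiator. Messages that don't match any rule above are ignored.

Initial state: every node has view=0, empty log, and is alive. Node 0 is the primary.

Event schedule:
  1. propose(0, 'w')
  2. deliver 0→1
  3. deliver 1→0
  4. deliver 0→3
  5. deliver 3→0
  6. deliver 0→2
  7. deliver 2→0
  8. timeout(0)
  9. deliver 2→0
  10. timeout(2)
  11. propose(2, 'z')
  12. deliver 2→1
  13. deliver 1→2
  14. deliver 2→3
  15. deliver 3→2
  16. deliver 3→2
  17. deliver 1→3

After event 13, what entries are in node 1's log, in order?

step 1 propose(0,'w'): —
step 2 deliver 0→1: 1={back,v=0,log=w}
step 3 deliver 1→0: —
step 4 deliver 0→3: 3={back,v=0,log=w}
step 5 deliver 3→0: 0={prim,v=0,log=w}
step 6 deliver 0→2: 2={back,v=0,log=w}
step 7 deliver 2→0: —
step 8 timeout(0): 0={back,v=1,log=w}
step 9 deliver 2→0: —
step 10 timeout(2): 2={back,v=1,log=w}
step 11 propose(2,'z'): —
step 12 deliver 2→1: 1={prim,v=1,log=w}
step 13 deliver 1→2: —

w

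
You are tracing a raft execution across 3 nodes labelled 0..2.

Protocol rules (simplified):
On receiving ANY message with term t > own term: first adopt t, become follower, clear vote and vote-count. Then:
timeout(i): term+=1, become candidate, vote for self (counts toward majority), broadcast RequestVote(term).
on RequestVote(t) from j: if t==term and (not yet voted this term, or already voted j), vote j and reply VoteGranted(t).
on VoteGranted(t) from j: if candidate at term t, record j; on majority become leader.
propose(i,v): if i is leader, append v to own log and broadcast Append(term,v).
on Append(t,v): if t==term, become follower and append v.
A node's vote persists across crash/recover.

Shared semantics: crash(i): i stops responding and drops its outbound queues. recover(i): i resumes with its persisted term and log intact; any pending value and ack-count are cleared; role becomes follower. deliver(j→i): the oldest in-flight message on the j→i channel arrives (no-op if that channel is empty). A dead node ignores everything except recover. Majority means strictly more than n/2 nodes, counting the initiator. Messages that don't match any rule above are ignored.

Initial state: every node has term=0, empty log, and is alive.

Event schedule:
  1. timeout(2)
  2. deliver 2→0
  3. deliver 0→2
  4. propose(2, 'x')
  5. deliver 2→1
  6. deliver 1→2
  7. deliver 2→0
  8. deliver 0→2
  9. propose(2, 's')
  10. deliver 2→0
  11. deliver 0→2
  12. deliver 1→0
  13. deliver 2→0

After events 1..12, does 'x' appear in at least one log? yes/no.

e1 timeout(2): 2[cand,t=1,-]
e2 deliver 2→0: 0[foll,t=1,-]
e3 deliver 0→2: 2[lead,t=1,-]
e4 propose(2,'x'): 2[lead,t=1,x]
e5 deliver 2→1: 1[foll,t=1,-]
e6 deliver 1→2: ·
e7 deliver 2→0: 0[foll,t=1,x]
e8 deliver 0→2: ·
e9 propose(2,'s'): 2[lead,t=1,x,s]
e10 deliver 2→0: 0[foll,t=1,x,s]
e11 deliver 0→2: ·
e12 deliver 1→0: ·

yes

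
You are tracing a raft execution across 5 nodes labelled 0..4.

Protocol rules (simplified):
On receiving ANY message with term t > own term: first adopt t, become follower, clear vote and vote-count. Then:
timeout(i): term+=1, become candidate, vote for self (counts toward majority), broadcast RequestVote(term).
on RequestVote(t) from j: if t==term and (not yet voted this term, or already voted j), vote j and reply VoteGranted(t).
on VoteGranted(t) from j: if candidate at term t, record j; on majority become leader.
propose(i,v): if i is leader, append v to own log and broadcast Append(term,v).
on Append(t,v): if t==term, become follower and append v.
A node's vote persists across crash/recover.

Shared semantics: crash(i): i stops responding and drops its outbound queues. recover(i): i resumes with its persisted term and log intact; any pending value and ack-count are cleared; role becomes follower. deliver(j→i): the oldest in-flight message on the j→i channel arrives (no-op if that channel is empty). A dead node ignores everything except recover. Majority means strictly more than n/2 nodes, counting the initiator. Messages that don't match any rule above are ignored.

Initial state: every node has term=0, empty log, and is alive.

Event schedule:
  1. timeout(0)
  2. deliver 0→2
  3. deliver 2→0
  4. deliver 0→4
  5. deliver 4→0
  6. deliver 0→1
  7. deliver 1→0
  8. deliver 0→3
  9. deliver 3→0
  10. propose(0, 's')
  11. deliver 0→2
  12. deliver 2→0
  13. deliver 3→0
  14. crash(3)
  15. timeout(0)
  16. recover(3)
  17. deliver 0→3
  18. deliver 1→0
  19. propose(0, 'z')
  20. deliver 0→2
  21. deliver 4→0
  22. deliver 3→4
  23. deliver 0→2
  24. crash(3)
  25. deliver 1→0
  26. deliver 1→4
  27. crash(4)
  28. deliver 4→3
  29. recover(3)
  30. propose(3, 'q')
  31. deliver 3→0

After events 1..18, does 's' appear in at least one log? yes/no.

yes

step 1 timeout(0): 0={cand,t=1,log=-}
step 2 deliver 0→2: 2={foll,t=1,log=-}
step 3 deliver 2→0: —
step 4 deliver 0→4: 4={foll,t=1,log=-}
step 5 deliver 4→0: 0={lead,t=1,log=-}
step 6 deliver 0→1: 1={foll,t=1,log=-}
step 7 deliver 1→0: —
step 8 deliver 0→3: 3={foll,t=1,log=-}
step 9 deliver 3→0: —
step 10 propose(0,'s'): 0={lead,t=1,log=s}
step 11 deliver 0→2: 2={foll,t=1,log=s}
step 12 deliver 2→0: —
step 13 deliver 3→0: —
step 14 crash(3): 3={✗foll,t=1,log=-}
step 15 timeout(0): 0={cand,t=2,log=s}
step 16 recover(3): 3={foll,t=1,log=-}
step 17 deliver 0→3: 3={foll,t=1,log=s}
step 18 deliver 1→0: —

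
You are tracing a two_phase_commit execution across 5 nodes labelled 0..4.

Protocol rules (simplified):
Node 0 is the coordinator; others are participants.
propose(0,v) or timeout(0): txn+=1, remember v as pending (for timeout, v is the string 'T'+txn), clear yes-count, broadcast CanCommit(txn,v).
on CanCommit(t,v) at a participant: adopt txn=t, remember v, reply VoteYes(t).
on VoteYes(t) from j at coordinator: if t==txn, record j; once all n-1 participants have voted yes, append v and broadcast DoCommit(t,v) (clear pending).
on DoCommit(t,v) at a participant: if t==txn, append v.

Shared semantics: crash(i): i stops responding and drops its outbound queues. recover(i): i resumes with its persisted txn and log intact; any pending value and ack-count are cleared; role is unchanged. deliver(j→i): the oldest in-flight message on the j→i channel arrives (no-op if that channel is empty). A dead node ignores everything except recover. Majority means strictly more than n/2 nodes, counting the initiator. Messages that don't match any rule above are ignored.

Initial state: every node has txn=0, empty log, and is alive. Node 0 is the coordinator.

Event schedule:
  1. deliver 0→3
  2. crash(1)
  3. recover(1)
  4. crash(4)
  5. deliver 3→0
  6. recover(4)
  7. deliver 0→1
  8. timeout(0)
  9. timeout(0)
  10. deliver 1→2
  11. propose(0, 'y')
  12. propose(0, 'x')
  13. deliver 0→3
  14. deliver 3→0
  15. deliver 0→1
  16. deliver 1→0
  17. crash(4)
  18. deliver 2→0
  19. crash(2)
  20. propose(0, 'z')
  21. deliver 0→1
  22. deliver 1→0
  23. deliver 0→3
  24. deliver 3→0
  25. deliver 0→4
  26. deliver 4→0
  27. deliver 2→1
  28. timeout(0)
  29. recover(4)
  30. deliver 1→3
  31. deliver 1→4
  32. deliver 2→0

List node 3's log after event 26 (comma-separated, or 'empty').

empty

1. deliver 0→3:  nop
2. crash(1):  <1:✗part t0 ->
3. recover(1):  <1:part t0 ->
4. crash(4):  <4:✗part t0 ->
5. deliver 3→0:  nop
6. recover(4):  <4:part t0 ->
7. deliver 0→1:  nop
8. timeout(0):  <0:coor t1 ->
9. timeout(0):  <0:coor t2 ->
10. deliver 1→2:  nop
11. propose(0,'y'):  <0:coor t3 ->
12. propose(0,'x'):  <0:coor t4 ->
13. deliver 0→3:  <3:part t1 ->
14. deliver 3→0:  nop
15. deliver 0→1:  <1:part t1 ->
16. deliver 1→0:  nop
17. crash(4):  <4:✗part t0 ->
18. deliver 2→0:  nop
19. crash(2):  <2:✗part t0 ->
20. propose(0,'z'):  <0:coor t5 ->
21. deliver 0→1:  <1:part t2 ->
22. deliver 1→0:  nop
23. deliver 0→3:  <3:part t2 ->
24. deliver 3→0:  nop
25. deliver 0→4:  nop
26. deliver 4→0:  nop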